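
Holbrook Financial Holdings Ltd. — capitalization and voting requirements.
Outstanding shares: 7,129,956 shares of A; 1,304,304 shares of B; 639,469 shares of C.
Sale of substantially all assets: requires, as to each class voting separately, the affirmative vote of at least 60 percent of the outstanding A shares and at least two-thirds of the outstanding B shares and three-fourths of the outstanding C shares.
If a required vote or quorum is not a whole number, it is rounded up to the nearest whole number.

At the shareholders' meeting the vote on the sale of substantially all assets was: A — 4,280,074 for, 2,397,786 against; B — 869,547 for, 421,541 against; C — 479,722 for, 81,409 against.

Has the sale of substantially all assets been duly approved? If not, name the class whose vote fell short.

A: 3/5 of 7129956 = 4277973.60, rounded up to 4277974; 4,277,974 required, 4,280,074 in favor — approved.
B: 2/3 of 1304304 = 869536; 869,536 required, 869,547 in favor — approved.
C: 3/4 of 639469 = 479601.75, rounded up to 479602; 479,602 required, 479,722 in favor — approved.

Approved — every class gave the required vote.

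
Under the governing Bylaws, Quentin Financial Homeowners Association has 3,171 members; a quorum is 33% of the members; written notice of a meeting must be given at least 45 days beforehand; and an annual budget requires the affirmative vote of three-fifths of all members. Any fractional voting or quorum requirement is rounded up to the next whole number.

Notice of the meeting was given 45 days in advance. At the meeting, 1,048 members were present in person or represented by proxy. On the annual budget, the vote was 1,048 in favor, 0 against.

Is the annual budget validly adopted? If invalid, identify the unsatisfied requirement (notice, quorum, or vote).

Invalid — vote requirement not satisfied.

Notice: 45 days given; 45 required. Satisfied.
Quorum: 33% of 3,171 = 1,046.43, rounded up to 1,047; 1,048 present. Satisfied.
Vote: requires three-fifths of all members (3,171); 3/5 of 3171 = 1902.60, rounded up to 1903, so 1,903 needed; 1,048 in favor. Not satisfied.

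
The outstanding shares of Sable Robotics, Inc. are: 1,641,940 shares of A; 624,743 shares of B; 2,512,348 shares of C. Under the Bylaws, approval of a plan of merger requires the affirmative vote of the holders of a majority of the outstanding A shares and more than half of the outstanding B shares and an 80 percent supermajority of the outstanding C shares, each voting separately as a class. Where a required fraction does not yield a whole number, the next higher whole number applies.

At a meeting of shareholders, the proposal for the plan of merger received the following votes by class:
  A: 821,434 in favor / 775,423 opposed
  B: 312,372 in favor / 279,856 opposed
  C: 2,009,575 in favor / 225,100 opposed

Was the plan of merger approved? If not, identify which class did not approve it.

Not approved — the C shares did not give the required vote.

A: a majority of 1641940 is 820971; 820,971 required, 821,434 in favor — approved.
B: a majority of 624743 is 312372; 312,372 required, 312,372 in favor — approved.
C: 4/5 of 2512348 = 2009878.40, rounded up to 2009879; 2,009,879 required, 2,009,575 in favor — not approved.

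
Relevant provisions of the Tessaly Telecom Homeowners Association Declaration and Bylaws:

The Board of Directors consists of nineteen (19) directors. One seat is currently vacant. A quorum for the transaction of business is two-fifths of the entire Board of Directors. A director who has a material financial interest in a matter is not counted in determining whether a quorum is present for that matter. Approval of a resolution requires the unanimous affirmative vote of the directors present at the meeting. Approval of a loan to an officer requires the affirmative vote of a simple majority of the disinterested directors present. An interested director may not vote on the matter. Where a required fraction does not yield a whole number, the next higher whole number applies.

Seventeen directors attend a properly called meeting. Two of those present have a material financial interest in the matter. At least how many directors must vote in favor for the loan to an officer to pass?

The loan to an officer requires a majority of the disinterested directors present (17 − 2 = 15).
A majority of 15 is 8.

8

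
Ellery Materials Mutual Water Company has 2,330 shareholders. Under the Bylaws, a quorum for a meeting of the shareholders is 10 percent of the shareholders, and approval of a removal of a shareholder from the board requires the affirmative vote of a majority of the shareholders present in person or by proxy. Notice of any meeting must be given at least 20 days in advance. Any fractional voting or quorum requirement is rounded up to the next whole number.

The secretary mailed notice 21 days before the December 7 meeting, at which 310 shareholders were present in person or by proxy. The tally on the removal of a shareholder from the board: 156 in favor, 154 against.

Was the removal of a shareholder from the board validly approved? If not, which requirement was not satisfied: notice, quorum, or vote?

Valid — all requirements satisfied.

Notice: 21 days given; 20 required. Satisfied.
Quorum: 10% of 2,330 = 233; 310 present. Satisfied.
Vote: requires a majority of those present (310); a majority of 310 is 156, so 156 needed; 156 in favor. Satisfied.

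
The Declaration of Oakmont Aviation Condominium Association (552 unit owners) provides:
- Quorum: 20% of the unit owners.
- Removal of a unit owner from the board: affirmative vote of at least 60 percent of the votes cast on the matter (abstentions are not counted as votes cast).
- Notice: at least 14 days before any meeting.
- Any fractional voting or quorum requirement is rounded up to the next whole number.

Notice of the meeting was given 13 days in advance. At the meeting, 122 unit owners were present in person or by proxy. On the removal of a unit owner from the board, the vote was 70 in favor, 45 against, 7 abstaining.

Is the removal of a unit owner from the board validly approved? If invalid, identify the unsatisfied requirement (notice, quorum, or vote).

Invalid — notice requirement not satisfied.

Notice: 13 days given; 14 required. Not satisfied.
Quorum: 20% of 552 = 110.40, rounded up to 111; 122 present. Satisfied.
Vote: requires three-fifths of the votes cast (122 − 7 abstaining = 115); 3/5 of 115 = 69, so 69 needed; 70 in favor. Satisfied.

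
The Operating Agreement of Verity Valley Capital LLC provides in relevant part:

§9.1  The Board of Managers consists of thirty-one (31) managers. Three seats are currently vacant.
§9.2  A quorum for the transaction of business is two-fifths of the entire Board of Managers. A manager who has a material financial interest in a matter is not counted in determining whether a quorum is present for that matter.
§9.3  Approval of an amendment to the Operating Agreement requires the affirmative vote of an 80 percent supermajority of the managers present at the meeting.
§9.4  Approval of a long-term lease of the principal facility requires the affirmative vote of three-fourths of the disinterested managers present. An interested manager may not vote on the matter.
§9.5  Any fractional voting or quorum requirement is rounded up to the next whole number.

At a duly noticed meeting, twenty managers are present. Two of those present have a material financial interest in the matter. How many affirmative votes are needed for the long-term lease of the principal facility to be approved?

14

The long-term lease of the principal facility requires three-fourths of the disinterested managers present (20 − 2 = 18).
3/4 of 18 = 13.50, rounded up to 14.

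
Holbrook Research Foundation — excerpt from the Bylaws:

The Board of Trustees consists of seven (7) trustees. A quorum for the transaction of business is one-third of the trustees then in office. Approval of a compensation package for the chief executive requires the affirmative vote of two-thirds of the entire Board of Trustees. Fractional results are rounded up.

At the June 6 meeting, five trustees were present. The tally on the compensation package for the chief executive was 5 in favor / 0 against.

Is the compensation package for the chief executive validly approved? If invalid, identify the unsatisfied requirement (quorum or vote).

Quorum: 5 present; quorum is 3. Satisfied.
Vote: the compensation package for the chief executive requires two-thirds of the entire Board of Trustees (7). 2/3 of 7 = 4.67, rounded up to 5, so 5 affirmative votes are needed; 5 voted in favor. Satisfied.

Valid — all requirements satisfied.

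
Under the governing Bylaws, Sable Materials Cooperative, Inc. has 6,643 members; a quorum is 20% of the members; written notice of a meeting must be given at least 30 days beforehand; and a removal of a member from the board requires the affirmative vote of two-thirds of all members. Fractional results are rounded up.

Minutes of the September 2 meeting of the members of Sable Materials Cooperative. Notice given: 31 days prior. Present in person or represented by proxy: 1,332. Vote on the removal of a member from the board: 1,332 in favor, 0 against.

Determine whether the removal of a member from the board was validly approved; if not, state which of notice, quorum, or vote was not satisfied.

Invalid — vote requirement not satisfied.

Notice: 31 days given; 30 required. Satisfied.
Quorum: 20% of 6,643 = 1,328.60, rounded up to 1,329; 1,332 present. Satisfied.
Vote: requires two-thirds of all members (6,643); 2/3 of 6643 = 4428.67, rounded up to 4429, so 4,429 needed; 1,332 in favor. Not satisfied.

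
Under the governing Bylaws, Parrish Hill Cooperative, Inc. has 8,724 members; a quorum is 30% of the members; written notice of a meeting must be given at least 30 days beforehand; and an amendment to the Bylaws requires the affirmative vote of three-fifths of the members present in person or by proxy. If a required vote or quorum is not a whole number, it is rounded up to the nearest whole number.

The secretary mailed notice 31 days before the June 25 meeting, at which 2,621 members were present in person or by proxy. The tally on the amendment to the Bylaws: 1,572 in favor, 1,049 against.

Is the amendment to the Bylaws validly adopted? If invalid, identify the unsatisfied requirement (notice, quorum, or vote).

Notice: 31 days given; 30 required. Satisfied.
Quorum: 30% of 8,724 = 2,617.20, rounded up to 2,618; 2,621 present. Satisfied.
Vote: requires three-fifths of those present (2,621); 3/5 of 2621 = 1572.60, rounded up to 1573, so 1,573 needed; 1,572 in favor. Not satisfied.

Invalid — vote requirement not satisfied.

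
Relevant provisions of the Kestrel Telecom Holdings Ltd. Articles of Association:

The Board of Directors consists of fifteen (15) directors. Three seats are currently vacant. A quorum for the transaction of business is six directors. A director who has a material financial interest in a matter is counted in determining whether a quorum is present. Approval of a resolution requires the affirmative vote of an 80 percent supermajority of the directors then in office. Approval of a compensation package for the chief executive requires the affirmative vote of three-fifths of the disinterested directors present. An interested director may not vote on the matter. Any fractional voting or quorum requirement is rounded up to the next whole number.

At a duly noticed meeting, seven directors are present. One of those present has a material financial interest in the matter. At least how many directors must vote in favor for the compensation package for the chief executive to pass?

The compensation package for the chief executive requires three-fifths of the disinterested directors present (7 − 1 = 6).
3/5 of 6 = 3.60, rounded up to 4.

4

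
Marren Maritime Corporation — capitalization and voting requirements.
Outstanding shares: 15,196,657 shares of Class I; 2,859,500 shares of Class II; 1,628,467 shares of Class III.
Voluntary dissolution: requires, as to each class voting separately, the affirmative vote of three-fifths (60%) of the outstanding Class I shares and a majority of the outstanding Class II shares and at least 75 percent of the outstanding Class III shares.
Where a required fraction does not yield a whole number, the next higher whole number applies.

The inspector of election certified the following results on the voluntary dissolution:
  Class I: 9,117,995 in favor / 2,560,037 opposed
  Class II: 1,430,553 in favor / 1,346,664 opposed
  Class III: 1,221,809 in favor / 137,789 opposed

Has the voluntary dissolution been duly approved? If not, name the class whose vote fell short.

Class I: 3/5 of 15196657 = 9117994.20, rounded up to 9117995; 9,117,995 required, 9,117,995 in favor — approved.
Class II: a majority of 2859500 is 1429751; 1,429,751 required, 1,430,553 in favor — approved.
Class III: 3/4 of 1628467 = 1221350.25, rounded up to 1221351; 1,221,351 required, 1,221,809 in favor — approved.

Approved — every class gave the required vote.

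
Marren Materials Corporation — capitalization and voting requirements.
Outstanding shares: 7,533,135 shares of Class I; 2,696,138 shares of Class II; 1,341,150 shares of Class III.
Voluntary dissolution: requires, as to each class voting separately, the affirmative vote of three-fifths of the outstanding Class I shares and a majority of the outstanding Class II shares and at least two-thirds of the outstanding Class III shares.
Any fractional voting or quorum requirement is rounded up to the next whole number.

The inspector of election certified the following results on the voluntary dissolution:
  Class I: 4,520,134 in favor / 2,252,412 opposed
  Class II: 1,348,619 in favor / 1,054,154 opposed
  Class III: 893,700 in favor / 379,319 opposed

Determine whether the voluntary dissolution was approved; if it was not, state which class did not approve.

Class I: 3/5 of 7533135 = 4519881; 4,519,881 required, 4,520,134 in favor — approved.
Class II: a majority of 2696138 is 1348070; 1,348,070 required, 1,348,619 in favor — approved.
Class III: 2/3 of 1341150 = 894100; 894,100 required, 893,700 in favor — not approved.

Not approved — the Class III shares did not give the required vote.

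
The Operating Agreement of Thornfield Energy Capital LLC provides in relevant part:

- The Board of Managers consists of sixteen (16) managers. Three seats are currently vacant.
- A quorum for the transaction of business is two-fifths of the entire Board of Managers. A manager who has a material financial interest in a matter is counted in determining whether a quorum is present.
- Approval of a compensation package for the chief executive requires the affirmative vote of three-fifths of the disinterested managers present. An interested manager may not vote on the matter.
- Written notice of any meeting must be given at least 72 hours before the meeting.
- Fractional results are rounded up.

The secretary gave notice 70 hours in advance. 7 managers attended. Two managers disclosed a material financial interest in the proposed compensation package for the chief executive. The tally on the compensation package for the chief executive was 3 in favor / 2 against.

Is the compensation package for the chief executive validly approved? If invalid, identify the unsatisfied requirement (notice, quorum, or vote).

Notice: 70 hours given; 72 required (70 < 72). Not satisfied.
Quorum: 7 present (interested managers count toward quorum); quorum is 7. Satisfied.
Vote: the compensation package for the chief executive requires three-fifths of the disinterested managers present (7 − 2 = 5). 3/5 of 5 = 3, so 3 affirmative votes are needed; 3 voted in favor. Satisfied.

Invalid — notice requirement not satisfied.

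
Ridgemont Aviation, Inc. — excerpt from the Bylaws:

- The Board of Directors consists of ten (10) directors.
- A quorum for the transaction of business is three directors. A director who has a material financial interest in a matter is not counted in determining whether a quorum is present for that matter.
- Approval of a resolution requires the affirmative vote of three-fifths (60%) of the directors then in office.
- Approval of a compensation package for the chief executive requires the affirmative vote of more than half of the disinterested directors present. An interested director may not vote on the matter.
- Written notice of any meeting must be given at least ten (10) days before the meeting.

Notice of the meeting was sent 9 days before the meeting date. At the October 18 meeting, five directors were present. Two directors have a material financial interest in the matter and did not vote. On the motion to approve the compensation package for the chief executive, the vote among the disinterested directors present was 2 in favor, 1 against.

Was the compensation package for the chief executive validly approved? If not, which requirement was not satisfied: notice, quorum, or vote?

Notice: 9 days given; 10 required (9 < 10). Not satisfied.
Quorum: 5 present, but the 2 interested directors do not count, leaving 3. Quorum is 3. Satisfied.
Vote: the compensation package for the chief executive requires a majority of the disinterested directors present (5 − 2 = 3). A majority of 3 is 2, so 2 affirmative votes are needed; 2 voted in favor. Satisfied.

Invalid — notice requirement not satisfied.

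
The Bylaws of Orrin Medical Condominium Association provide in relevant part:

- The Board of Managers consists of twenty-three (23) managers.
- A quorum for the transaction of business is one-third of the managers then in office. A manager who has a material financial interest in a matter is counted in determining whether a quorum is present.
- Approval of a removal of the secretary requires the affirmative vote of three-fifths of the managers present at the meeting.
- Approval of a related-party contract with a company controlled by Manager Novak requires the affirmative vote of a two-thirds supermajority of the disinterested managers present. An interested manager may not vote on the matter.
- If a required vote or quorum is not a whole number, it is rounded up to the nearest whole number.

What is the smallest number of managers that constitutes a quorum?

1/3 of 23 = 7.67, rounded up to 8.

8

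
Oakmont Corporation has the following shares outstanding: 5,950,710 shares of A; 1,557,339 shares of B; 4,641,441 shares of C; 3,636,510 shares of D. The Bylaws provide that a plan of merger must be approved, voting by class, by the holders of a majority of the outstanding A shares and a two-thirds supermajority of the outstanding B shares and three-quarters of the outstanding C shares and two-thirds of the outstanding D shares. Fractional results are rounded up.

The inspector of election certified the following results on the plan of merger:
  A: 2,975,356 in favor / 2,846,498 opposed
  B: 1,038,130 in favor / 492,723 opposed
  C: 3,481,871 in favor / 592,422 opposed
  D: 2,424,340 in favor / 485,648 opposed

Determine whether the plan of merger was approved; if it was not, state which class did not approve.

Not approved — the B shares did not give the required vote.

A: a majority of 5950710 is 2975356; 2,975,356 required, 2,975,356 in favor — approved.
B: 2/3 of 1557339 = 1038226; 1,038,226 required, 1,038,130 in favor — not approved.
C: 3/4 of 4641441 = 3481080.75, rounded up to 3481081; 3,481,081 required, 3,481,871 in favor — approved.
D: 2/3 of 3636510 = 2424340; 2,424,340 required, 2,424,340 in favor — approved.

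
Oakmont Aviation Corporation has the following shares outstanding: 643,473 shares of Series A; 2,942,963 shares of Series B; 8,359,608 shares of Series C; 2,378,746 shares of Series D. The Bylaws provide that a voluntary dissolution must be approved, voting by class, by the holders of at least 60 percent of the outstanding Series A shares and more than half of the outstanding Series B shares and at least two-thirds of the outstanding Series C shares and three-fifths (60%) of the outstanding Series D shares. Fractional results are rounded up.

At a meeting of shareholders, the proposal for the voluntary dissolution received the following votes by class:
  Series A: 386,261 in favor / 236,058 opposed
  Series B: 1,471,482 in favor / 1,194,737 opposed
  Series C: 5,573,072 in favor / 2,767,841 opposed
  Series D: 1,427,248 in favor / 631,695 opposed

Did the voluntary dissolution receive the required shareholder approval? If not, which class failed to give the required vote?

Series A: 3/5 of 643473 = 386083.80, rounded up to 386084; 386,084 required, 386,261 in favor — approved.
Series B: a majority of 2942963 is 1471482; 1,471,482 required, 1,471,482 in favor — approved.
Series C: 2/3 of 8359608 = 5573072; 5,573,072 required, 5,573,072 in favor — approved.
Series D: 3/5 of 2378746 = 1427247.60, rounded up to 1427248; 1,427,248 required, 1,427,248 in favor — approved.

Approved — every class gave the required vote.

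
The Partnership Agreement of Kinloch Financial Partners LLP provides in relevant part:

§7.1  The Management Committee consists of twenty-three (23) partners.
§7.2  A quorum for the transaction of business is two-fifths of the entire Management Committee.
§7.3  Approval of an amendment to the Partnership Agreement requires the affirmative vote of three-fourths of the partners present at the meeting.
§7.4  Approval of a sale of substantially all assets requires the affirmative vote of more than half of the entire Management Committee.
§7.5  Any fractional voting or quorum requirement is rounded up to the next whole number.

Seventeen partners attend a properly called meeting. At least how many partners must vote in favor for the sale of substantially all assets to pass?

12

The sale of substantially all assets requires a majority of the entire Management Committee (23).
A majority of 23 is 12.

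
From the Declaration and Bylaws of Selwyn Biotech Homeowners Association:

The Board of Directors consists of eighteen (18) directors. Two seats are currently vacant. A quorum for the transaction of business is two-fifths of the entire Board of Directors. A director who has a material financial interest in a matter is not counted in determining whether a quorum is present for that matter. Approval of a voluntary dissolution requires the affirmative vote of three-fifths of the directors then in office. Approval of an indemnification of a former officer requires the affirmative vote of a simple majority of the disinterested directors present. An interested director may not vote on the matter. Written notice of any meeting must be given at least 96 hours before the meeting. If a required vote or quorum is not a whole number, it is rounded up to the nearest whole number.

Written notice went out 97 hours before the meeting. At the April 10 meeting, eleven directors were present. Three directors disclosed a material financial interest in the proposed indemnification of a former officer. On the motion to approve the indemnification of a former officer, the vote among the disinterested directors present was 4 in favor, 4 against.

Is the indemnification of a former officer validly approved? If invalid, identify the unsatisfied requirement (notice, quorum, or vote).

Invalid — vote requirement not satisfied.

Notice: 97 hours given; 96 required (97 ≥ 96). Satisfied.
Quorum: 11 present, but the 3 interested directors do not count, leaving 8. Quorum is 8. Satisfied.
Vote: the indemnification of a former officer requires a majority of the disinterested directors present (11 − 3 = 8). A majority of 8 is 5, so 5 affirmative votes are needed; 4 voted in favor. Not satisfied.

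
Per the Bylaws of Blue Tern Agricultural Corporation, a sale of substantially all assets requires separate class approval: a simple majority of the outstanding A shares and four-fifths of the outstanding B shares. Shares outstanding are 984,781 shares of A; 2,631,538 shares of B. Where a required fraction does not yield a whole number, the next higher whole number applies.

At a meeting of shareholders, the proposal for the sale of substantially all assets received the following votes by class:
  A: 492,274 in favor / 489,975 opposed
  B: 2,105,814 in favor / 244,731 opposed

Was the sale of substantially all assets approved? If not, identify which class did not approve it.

A: a majority of 984781 is 492391; 492,391 required, 492,274 in favor — not approved.
B: 4/5 of 2631538 = 2105230.40, rounded up to 2105231; 2,105,231 required, 2,105,814 in favor — approved.

Not approved — the A shares did not give the required vote.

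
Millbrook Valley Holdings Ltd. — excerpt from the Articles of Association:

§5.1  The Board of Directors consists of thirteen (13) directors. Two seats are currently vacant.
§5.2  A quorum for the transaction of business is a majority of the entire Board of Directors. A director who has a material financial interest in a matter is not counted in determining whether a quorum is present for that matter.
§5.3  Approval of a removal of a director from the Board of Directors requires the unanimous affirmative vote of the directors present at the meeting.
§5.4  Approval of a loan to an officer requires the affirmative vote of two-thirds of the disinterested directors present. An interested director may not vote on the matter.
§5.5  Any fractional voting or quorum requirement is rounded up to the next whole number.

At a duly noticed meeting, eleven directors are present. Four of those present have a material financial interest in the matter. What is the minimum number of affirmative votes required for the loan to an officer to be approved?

5

The loan to an officer requires two-thirds of the disinterested directors present (11 − 4 = 7).
2/3 of 7 = 4.67, rounded up to 5.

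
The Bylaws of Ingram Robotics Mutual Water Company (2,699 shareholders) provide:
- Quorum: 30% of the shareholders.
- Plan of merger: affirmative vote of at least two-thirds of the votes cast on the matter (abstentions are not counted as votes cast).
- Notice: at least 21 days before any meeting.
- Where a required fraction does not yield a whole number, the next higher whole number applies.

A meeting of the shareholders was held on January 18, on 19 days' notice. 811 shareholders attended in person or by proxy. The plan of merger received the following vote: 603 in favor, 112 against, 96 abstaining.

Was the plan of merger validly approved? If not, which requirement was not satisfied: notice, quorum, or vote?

Notice: 19 days given; 21 required. Not satisfied.
Quorum: 30% of 2,699 = 809.70, rounded up to 810; 811 present. Satisfied.
Vote: requires two-thirds of the votes cast (811 − 96 abstaining = 715); 2/3 of 715 = 476.67, rounded up to 477, so 477 needed; 603 in favor. Satisfied.

Invalid — notice requirement not satisfied.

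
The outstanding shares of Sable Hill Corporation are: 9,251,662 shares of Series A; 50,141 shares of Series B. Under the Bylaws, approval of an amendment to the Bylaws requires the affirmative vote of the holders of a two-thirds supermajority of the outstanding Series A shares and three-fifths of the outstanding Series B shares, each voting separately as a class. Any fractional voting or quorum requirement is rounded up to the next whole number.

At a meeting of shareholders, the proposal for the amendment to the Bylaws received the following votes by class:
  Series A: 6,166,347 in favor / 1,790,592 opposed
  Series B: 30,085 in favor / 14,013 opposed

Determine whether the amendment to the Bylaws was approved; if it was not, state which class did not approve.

Series A: 2/3 of 9251662 = 6167774.67, rounded up to 6167775; 6,167,775 required, 6,166,347 in favor — not approved.
Series B: 3/5 of 50141 = 30084.60, rounded up to 30085; 30,085 required, 30,085 in favor — approved.

Not approved — the Series A shares did not give the required vote.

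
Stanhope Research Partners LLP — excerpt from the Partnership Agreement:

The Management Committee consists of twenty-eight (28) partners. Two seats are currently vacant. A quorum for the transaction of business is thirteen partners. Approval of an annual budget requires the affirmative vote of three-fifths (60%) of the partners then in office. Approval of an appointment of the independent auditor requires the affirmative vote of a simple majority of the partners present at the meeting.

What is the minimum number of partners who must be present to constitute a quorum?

The quorum is fixed at 13.

13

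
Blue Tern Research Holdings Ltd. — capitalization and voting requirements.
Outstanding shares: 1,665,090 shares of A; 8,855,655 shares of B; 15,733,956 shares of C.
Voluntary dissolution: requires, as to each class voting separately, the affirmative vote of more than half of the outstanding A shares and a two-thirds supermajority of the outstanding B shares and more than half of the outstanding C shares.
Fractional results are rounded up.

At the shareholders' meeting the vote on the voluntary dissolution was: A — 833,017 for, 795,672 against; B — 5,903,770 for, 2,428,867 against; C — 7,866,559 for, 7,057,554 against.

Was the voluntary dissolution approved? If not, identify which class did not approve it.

A: a majority of 1665090 is 832546; 832,546 required, 833,017 in favor — approved.
B: 2/3 of 8855655 = 5903770; 5,903,770 required, 5,903,770 in favor — approved.
C: a majority of 15733956 is 7866979; 7,866,979 required, 7,866,559 in favor — not approved.

Not approved — the C shares did not give the required vote.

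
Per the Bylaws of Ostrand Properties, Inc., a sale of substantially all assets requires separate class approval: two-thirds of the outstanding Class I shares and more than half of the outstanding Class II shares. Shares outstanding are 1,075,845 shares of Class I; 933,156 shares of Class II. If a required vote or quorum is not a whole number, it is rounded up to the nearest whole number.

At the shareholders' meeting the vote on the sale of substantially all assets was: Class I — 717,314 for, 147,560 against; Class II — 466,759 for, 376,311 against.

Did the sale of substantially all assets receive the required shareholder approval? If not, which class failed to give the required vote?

Class I: 2/3 of 1075845 = 717230; 717,230 required, 717,314 in favor — approved.
Class II: a majority of 933156 is 466579; 466,579 required, 466,759 in favor — approved.

Approved — every class gave the required vote.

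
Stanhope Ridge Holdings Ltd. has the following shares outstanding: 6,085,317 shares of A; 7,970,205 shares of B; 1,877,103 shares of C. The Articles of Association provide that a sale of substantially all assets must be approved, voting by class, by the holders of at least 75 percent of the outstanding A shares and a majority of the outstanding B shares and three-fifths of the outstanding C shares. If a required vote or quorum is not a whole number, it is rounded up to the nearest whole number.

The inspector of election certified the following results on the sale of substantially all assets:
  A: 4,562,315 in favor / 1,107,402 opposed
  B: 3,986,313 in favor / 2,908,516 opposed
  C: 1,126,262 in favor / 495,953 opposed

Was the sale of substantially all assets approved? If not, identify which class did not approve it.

A: 3/4 of 6085317 = 4563987.75, rounded up to 4563988; 4,563,988 required, 4,562,315 in favor — not approved.
B: a majority of 7970205 is 3985103; 3,985,103 required, 3,986,313 in favor — approved.
C: 3/5 of 1877103 = 1126261.80, rounded up to 1126262; 1,126,262 required, 1,126,262 in favor — approved.

Not approved — the A shares did not give the required vote.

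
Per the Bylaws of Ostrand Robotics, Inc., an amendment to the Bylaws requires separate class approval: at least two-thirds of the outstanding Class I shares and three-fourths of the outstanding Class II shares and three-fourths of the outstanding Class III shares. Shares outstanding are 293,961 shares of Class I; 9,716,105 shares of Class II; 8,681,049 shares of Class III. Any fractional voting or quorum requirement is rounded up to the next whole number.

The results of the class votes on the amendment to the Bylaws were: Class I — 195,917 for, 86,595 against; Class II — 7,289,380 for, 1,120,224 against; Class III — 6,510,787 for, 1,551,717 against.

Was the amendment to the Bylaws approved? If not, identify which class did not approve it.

Not approved — the Class I shares did not give the required vote.

Class I: 2/3 of 293961 = 195974; 195,974 required, 195,917 in favor — not approved.
Class II: 3/4 of 9716105 = 7287078.75, rounded up to 7287079; 7,287,079 required, 7,289,380 in favor — approved.
Class III: 3/4 of 8681049 = 6510786.75, rounded up to 6510787; 6,510,787 required, 6,510,787 in favor — approved.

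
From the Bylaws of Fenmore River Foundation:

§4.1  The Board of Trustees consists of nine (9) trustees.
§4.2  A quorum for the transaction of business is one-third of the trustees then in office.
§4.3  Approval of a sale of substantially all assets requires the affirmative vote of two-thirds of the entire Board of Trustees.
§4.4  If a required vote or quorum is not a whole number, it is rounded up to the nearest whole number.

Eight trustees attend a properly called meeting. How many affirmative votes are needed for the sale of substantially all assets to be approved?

The sale of substantially all assets requires two-thirds of the entire Board of Trustees (9).
2/3 of 9 = 6.

6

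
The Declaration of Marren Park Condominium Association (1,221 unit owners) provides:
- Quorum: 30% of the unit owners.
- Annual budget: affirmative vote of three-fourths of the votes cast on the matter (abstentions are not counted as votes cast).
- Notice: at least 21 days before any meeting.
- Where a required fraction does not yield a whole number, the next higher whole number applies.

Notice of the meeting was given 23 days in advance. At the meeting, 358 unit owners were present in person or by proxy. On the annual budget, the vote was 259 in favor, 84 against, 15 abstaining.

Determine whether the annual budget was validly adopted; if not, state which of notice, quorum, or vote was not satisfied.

Notice: 23 days given; 21 required. Satisfied.
Quorum: 30% of 1,221 = 366.30, rounded up to 367; 358 present. Not satisfied.
Vote: requires three-fourths of the votes cast (358 − 15 abstaining = 343); 3/4 of 343 = 257.25, rounded up to 258, so 258 needed; 259 in favor. Satisfied.

Invalid — quorum requirement not satisfied.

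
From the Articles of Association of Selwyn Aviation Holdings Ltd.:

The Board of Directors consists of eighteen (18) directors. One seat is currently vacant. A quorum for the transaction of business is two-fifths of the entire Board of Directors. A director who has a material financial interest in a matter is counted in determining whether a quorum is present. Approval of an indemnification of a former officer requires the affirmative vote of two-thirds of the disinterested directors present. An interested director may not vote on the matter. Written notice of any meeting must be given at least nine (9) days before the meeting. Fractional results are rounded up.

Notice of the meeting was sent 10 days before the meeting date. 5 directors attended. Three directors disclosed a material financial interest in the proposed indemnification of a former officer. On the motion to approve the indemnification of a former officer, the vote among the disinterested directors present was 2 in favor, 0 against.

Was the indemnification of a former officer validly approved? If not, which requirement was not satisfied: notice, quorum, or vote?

Notice: 10 days given; 9 required (10 ≥ 9). Satisfied.
Quorum: 5 present (interested directors count toward quorum); quorum is 8. Not satisfied.
Vote: the indemnification of a former officer requires two-thirds of the disinterested directors present (5 − 3 = 2). 2/3 of 2 = 1.33, rounded up to 2, so 2 affirmative votes are needed; 2 voted in favor. Satisfied. (Moot — without a quorum no business can be validly transacted.)

Invalid — quorum requirement not satisfied.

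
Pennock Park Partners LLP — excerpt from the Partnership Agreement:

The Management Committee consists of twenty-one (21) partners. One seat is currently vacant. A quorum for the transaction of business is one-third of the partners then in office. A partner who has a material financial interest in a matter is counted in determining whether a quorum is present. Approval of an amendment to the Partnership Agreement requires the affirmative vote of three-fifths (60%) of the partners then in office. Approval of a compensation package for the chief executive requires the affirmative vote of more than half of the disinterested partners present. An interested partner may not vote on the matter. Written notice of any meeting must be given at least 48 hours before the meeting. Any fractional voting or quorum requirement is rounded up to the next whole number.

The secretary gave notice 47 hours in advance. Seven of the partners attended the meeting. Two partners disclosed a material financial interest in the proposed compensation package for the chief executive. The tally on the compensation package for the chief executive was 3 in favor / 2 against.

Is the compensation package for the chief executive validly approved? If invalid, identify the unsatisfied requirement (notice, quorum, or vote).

Invalid — notice requirement not satisfied.

Notice: 47 hours given; 48 required (47 < 48). Not satisfied.
Quorum: 7 present (interested partners count toward quorum); quorum is 7. Satisfied.
Vote: the compensation package for the chief executive requires a majority of the disinterested partners present (7 − 2 = 5). A majority of 5 is 3, so 3 affirmative votes are needed; 3 voted in favor. Satisfied.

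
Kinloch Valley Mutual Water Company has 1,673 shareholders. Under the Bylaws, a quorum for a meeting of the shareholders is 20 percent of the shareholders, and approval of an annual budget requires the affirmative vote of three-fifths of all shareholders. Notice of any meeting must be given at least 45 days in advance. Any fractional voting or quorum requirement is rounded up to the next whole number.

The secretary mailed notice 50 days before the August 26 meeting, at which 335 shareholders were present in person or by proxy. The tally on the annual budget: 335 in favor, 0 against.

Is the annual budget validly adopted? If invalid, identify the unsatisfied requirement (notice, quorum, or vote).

Notice: 50 days given; 45 required. Satisfied.
Quorum: 20% of 1,673 = 334.60, rounded up to 335; 335 present. Satisfied.
Vote: requires three-fifths of all shareholders (1,673); 3/5 of 1673 = 1003.80, rounded up to 1004, so 1,004 needed; 335 in favor. Not satisfied.

Invalid — vote requirement not satisfied.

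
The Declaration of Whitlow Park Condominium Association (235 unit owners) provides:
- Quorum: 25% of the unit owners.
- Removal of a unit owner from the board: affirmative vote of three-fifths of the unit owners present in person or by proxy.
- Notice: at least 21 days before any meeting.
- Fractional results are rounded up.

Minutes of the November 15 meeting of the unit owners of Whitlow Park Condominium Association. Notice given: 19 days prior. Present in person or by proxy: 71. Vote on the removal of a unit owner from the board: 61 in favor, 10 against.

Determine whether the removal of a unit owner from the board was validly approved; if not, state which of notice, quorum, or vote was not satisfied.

Notice: 19 days given; 21 required. Not satisfied.
Quorum: 25% of 235 = 58.75, rounded up to 59; 71 present. Satisfied.
Vote: requires three-fifths of those present (71); 3/5 of 71 = 42.60, rounded up to 43, so 43 needed; 61 in favor. Satisfied.

Invalid — notice requirement not satisfied.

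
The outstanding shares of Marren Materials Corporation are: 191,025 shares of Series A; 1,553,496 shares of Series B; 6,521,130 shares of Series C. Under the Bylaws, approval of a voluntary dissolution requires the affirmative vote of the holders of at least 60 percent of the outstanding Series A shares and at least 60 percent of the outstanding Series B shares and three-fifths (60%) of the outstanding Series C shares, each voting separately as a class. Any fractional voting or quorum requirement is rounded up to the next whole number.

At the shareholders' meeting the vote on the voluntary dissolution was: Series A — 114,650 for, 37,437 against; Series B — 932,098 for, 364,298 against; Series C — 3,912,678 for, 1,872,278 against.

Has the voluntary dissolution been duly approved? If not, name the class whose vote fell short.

Approved — every class gave the required vote.

Series A: 3/5 of 191025 = 114615; 114,615 required, 114,650 in favor — approved.
Series B: 3/5 of 1553496 = 932097.60, rounded up to 932098; 932,098 required, 932,098 in favor — approved.
Series C: 3/5 of 6521130 = 3912678; 3,912,678 required, 3,912,678 in favor — approved.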